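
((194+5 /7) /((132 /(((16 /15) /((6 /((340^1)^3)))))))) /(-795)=-12964.95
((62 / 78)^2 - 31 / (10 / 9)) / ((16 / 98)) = -20322701 / 121680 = -167.02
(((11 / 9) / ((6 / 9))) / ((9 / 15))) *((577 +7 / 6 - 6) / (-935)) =-1.87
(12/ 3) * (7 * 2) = 56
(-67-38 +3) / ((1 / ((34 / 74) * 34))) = -58956 / 37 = -1593.41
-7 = -7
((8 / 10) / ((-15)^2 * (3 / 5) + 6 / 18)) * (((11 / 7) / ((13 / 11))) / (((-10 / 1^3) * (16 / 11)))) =-3993 / 7389200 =-0.00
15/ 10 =3/ 2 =1.50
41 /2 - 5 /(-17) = 707 /34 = 20.79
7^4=2401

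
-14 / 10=-7 / 5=-1.40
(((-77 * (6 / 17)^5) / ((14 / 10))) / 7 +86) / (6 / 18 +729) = 0.12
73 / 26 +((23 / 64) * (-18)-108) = -46451 / 416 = -111.66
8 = 8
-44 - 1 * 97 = -141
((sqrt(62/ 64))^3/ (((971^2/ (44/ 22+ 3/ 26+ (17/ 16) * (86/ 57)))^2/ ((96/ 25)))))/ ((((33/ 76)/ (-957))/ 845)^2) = 2140847812800151 * sqrt(62)/ 85339118522976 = 197.53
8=8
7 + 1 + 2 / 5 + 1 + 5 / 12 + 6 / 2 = 12.82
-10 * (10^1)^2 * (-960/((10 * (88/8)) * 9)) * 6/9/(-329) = -1.96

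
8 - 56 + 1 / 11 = -527 / 11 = -47.91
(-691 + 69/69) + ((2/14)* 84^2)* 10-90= 9300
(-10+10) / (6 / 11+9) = 0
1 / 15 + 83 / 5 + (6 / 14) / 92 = 32209 / 1932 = 16.67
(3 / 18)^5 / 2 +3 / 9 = 5185 / 15552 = 0.33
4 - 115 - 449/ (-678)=-74809/ 678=-110.34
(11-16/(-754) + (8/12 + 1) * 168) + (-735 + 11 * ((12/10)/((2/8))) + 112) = -526252/1885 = -279.18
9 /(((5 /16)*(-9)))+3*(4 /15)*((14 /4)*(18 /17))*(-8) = -2288 /85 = -26.92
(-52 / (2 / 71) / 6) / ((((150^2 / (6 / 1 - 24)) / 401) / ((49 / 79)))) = 18136027 / 296250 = 61.22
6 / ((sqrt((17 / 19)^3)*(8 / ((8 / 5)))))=114*sqrt(323) / 1445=1.42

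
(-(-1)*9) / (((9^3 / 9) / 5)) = 5 / 9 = 0.56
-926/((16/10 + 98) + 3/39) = -60190/6479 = -9.29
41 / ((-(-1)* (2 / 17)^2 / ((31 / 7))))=367319 / 28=13118.54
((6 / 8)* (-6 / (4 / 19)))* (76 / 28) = -3249 / 56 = -58.02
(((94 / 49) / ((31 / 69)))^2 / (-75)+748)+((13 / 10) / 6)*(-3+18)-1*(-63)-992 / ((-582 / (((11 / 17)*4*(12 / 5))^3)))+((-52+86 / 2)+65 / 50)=1214.85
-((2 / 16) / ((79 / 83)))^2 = -6889 / 399424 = -0.02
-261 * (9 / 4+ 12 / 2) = -8613 / 4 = -2153.25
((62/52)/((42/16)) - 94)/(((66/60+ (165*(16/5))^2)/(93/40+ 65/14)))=-24912319/10655166522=-0.00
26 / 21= 1.24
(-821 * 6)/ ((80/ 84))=-51723/ 10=-5172.30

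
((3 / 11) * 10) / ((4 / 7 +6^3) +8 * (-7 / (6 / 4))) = 0.02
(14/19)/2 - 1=-12/19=-0.63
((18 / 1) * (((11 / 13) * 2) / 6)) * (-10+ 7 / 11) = -618 / 13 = -47.54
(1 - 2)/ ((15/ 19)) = -1.27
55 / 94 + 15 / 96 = 1115 / 1504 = 0.74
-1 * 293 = -293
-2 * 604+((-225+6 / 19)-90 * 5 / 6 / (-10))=-54157 / 38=-1425.18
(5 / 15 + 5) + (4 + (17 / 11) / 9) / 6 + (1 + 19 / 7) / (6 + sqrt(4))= 53995 / 8316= 6.49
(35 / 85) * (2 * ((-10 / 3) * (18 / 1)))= -840 / 17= -49.41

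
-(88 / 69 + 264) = -265.28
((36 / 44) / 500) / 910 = 9 / 5005000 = 0.00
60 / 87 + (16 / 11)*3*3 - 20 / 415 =363592 / 26477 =13.73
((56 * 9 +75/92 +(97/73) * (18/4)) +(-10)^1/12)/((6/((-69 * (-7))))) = 71922907/1752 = 41051.89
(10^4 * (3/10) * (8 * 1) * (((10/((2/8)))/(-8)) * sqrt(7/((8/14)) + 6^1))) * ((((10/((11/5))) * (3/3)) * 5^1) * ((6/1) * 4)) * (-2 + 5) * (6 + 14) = -21600000000 * sqrt(73)/11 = -16777316445.35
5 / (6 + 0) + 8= 53 / 6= 8.83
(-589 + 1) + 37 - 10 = -561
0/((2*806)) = 0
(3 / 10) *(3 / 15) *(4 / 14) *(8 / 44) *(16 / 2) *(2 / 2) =48 / 1925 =0.02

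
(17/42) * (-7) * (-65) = 1105/6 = 184.17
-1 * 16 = -16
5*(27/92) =135/92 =1.47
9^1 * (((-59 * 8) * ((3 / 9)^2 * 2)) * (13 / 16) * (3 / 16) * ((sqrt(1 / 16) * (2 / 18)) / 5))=-767 / 960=-0.80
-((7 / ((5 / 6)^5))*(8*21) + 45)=-9285201 / 3125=-2971.26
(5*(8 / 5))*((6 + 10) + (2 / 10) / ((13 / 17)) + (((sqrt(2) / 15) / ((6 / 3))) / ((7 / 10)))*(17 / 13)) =130.80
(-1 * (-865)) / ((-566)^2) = 865 / 320356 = 0.00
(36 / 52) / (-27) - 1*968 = -37753 / 39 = -968.03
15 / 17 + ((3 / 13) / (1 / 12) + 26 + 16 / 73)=481905 / 16133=29.87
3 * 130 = 390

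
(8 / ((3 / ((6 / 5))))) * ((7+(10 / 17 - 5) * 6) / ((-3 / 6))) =10592 / 85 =124.61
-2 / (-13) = 2 / 13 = 0.15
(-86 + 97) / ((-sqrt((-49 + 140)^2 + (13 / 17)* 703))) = -11* sqrt(663) / 2418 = -0.12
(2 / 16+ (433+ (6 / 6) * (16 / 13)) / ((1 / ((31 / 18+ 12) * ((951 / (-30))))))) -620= -13644565 / 72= -189507.85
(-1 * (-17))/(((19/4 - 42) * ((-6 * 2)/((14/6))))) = 119/1341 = 0.09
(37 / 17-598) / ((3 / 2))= -20258 / 51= -397.22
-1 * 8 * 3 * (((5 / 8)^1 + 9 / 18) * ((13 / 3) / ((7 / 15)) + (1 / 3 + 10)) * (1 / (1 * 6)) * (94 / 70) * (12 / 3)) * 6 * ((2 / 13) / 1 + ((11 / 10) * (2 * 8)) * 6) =-684556128 / 2275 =-300903.79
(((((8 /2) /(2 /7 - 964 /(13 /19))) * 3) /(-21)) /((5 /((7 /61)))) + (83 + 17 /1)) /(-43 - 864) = -0.11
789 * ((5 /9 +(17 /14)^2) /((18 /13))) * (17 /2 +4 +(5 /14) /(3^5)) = 260356730335 /18003384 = 14461.54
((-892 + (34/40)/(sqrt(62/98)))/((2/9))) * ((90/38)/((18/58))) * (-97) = 56456910/19- 3012723 * sqrt(31)/4712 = 2967856.44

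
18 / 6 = 3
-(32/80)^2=-4/25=-0.16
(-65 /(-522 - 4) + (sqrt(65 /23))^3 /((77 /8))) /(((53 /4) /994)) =129220 /13939 + 295360* sqrt(1495) /308407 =46.30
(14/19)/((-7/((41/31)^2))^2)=5651522/122828293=0.05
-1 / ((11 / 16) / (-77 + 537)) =-7360 / 11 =-669.09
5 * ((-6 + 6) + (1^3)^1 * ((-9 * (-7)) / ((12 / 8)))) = 210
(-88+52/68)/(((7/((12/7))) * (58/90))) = -800820/24157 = -33.15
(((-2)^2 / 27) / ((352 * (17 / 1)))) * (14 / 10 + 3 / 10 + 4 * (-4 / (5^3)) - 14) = -3107 / 10098000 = -0.00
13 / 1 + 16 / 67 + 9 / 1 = 1490 / 67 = 22.24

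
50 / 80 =5 / 8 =0.62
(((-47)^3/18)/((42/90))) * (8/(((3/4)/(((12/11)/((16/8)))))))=-16611680/231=-71912.03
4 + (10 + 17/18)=269/18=14.94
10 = 10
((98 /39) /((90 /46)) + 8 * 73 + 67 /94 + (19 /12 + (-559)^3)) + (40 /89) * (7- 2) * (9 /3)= -5129309709632597 /29364660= -174676284.68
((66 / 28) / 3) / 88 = 1 / 112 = 0.01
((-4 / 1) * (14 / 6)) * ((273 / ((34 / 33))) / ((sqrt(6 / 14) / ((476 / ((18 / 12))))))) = -784784 * sqrt(21) / 3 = -1198777.36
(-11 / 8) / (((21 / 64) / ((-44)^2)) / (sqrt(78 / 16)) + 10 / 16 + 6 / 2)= -0.38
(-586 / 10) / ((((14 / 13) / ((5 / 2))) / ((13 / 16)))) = -49517 / 448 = -110.53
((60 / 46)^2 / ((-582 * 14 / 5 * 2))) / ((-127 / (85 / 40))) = 6375 / 729876112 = 0.00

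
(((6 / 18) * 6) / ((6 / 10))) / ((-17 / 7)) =-70 / 51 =-1.37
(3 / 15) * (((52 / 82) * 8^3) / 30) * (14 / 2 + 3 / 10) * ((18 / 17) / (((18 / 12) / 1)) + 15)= 21622016 / 87125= 248.17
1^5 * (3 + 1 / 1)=4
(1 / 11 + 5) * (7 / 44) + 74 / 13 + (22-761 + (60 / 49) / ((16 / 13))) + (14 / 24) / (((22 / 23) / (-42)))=-116712539 / 154154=-757.12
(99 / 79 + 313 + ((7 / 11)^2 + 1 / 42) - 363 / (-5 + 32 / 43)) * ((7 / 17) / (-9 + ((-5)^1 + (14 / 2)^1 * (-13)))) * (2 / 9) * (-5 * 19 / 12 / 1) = 186114505453 / 67445895132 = 2.76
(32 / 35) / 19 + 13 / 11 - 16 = -108043 / 7315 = -14.77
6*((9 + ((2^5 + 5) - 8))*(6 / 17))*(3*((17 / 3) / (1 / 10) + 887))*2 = 7745616 / 17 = 455624.47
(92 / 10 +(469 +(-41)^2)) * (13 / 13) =10796 / 5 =2159.20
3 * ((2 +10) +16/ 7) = 300/ 7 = 42.86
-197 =-197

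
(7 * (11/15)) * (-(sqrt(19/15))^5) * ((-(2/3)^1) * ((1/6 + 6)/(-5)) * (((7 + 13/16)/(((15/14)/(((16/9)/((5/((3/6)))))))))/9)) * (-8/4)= 2.20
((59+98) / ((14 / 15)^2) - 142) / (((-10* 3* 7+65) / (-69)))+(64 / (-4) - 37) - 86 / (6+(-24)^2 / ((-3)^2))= -1024159 / 28420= -36.04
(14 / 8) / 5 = 7 / 20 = 0.35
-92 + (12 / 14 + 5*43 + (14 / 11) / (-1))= 9439 / 77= 122.58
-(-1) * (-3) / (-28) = 3 / 28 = 0.11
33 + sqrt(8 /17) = 2 * sqrt(34) /17 + 33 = 33.69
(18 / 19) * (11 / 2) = 99 / 19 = 5.21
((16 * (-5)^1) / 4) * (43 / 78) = -430 / 39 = -11.03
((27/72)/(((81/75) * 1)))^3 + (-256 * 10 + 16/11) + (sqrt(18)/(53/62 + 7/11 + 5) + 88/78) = -136498540537/53374464 + 2046 * sqrt(2)/4427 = -2556.72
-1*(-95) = 95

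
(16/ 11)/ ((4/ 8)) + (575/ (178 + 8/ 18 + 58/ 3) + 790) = 3116417/ 3916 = 795.82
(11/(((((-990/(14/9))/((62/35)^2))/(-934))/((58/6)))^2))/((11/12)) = 23780.65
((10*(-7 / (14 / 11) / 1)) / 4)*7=-385 / 4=-96.25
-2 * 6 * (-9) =108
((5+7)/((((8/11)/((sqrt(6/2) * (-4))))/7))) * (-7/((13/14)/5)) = 226380 * sqrt(3)/13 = 30161.67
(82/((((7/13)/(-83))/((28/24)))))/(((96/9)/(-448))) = 619346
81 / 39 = 27 / 13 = 2.08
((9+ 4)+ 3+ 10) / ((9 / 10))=260 / 9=28.89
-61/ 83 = -0.73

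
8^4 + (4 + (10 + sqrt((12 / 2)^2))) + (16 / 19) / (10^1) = 391028 / 95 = 4116.08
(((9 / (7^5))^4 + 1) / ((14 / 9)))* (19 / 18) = 758026529827376339 / 1117091728166568014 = 0.68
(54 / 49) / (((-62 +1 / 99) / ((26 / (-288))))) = 3861 / 2405704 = 0.00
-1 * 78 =-78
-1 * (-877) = 877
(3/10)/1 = 0.30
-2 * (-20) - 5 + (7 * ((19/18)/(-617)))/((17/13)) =6606341/188802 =34.99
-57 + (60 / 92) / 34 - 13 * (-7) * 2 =97765 / 782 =125.02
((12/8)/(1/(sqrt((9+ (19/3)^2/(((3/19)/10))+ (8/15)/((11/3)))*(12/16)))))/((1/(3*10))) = 3*sqrt(208231705)/22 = 1967.76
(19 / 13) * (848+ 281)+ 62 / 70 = 751188 / 455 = 1650.96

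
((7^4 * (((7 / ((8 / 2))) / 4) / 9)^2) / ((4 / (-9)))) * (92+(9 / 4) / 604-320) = 21601885837 / 7421952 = 2910.54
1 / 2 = 0.50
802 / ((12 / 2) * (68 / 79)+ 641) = 63358 / 51047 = 1.24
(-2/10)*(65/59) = -13/59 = -0.22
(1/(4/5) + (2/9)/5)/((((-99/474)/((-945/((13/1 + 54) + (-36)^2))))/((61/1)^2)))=479447129/29986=15989.03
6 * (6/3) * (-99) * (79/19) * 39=-3660228/19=-192643.58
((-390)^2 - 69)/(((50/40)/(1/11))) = 55284/5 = 11056.80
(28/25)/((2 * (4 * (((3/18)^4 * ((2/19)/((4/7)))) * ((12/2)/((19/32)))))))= 97.47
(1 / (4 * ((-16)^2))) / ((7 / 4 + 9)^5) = 1 / 147008443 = 0.00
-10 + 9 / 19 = -181 / 19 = -9.53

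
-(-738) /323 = 738 /323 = 2.28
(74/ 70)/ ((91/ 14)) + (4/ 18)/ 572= 14687/ 90090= 0.16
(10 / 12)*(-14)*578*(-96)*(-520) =-336627200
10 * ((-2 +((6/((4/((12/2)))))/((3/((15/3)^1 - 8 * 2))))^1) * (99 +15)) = -39900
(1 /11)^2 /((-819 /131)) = -0.00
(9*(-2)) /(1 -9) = 9 /4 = 2.25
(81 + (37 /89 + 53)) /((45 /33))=131593 /1335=98.57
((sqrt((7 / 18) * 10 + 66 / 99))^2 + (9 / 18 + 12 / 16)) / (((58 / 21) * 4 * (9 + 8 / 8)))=1463 / 27840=0.05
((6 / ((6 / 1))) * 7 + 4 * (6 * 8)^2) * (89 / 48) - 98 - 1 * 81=812255 / 48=16921.98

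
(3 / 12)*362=181 / 2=90.50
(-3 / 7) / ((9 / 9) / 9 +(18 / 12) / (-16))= -864 / 35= -24.69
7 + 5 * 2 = 17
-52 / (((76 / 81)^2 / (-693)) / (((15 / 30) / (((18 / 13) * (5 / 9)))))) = 768404637 / 28880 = 26606.81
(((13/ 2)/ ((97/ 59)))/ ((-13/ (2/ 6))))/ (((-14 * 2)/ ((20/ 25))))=59/ 20370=0.00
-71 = -71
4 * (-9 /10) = -18 /5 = -3.60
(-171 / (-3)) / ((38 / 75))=225 / 2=112.50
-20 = -20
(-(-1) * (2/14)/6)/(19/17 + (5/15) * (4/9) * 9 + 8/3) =17/3654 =0.00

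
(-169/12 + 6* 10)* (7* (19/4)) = 73283/48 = 1526.73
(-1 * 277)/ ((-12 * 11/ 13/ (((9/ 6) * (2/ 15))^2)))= 3601/ 3300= 1.09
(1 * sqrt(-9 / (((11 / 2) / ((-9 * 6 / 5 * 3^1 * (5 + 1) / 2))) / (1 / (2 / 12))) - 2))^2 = 52378 / 55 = 952.33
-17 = -17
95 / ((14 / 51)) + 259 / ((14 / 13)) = 586.57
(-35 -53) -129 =-217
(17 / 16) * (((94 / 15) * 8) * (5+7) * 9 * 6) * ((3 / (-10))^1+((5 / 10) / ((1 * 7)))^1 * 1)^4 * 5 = 706904064 / 1500625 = 471.07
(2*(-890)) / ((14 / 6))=-5340 / 7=-762.86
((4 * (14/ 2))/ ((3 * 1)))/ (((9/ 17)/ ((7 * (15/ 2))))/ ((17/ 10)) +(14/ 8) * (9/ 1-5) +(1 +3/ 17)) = 56644/ 49659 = 1.14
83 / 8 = 10.38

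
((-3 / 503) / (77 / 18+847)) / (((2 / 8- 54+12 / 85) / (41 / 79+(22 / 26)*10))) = 169334280 / 144277106474501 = 0.00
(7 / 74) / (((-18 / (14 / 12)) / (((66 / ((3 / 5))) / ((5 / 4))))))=-539 / 999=-0.54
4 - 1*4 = 0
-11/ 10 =-1.10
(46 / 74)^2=529 / 1369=0.39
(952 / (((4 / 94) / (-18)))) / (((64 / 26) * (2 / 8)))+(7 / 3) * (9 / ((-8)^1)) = -5235069 / 8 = -654383.62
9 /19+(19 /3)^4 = 2476828 /1539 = 1609.37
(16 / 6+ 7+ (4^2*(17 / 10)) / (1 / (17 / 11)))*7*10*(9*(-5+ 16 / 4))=-358302 / 11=-32572.91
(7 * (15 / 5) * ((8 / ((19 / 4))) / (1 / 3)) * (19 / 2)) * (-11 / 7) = -1584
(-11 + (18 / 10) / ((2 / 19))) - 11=-49 / 10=-4.90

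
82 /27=3.04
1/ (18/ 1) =1/ 18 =0.06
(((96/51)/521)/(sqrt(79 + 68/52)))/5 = 16 * sqrt(377)/3852795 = 0.00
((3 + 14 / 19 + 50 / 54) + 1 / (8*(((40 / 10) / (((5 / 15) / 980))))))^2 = 5626993826650681 / 258813447782400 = 21.74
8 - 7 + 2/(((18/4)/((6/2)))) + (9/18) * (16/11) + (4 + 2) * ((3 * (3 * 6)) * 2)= 21485/33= 651.06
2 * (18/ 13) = 36/ 13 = 2.77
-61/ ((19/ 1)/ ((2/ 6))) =-61/ 57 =-1.07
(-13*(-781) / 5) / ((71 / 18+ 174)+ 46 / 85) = 3106818 / 273083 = 11.38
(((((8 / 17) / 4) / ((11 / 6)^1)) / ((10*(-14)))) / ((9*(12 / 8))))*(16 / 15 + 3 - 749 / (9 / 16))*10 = 238948 / 530145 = 0.45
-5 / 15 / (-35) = 1 / 105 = 0.01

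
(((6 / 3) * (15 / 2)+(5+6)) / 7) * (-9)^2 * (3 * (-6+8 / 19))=-669708 / 133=-5035.40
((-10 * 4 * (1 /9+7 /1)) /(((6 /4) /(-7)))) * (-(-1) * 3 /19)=35840 /171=209.59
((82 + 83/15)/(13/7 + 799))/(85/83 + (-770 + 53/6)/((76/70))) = -28988414/185667286325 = -0.00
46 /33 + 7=277 /33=8.39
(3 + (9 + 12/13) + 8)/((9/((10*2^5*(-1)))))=-743.93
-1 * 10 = -10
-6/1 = -6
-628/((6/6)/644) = -404432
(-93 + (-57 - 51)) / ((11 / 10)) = -2010 / 11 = -182.73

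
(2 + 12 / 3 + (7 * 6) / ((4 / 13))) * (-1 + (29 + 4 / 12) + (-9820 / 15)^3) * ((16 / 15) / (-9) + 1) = -35244284603.13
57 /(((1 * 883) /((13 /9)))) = 247 /2649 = 0.09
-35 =-35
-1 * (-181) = 181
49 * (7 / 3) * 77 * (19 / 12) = 13939.14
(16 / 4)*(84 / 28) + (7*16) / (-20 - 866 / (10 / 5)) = 5324 / 453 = 11.75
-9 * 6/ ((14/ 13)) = -351/ 7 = -50.14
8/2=4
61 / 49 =1.24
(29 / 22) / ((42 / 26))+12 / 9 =331 / 154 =2.15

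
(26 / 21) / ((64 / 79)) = 1027 / 672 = 1.53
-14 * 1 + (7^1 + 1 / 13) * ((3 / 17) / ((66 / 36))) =-32378 / 2431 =-13.32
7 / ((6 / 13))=91 / 6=15.17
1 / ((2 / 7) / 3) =21 / 2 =10.50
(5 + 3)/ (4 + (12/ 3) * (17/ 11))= 11/ 14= 0.79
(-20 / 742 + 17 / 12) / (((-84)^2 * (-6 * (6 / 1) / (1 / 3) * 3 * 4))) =-6187 / 40711652352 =-0.00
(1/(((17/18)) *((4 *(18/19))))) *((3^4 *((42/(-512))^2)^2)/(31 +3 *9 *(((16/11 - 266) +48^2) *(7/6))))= 3292368849/206488352415809536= 0.00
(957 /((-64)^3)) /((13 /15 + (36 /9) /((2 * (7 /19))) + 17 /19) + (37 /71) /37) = -135554265 /267496718336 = -0.00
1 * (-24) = -24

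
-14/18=-7/9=-0.78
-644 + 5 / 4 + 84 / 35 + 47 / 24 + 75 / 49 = -3744743 / 5880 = -636.86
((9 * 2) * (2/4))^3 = 729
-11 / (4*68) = -11 / 272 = -0.04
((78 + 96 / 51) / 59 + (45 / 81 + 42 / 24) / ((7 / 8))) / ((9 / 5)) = 1260260 / 568701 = 2.22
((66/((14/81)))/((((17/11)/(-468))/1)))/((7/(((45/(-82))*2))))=619227180/34153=18130.97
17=17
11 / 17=0.65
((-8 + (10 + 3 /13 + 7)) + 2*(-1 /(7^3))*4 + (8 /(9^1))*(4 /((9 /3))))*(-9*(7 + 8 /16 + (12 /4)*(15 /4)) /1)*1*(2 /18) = -7820000 /40131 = -194.86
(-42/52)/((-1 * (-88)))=-21/2288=-0.01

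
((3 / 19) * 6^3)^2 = 419904 / 361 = 1163.17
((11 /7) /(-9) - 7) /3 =-452 /189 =-2.39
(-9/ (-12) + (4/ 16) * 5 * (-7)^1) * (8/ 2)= -32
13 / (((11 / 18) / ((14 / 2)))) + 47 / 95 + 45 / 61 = 9570772 / 63745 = 150.14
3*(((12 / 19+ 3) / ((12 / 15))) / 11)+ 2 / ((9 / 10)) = 3.46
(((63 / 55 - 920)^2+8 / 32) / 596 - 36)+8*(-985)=-46871069099 / 7211600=-6499.40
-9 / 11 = -0.82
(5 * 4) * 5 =100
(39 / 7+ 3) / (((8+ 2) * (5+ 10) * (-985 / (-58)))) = 116 / 34475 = 0.00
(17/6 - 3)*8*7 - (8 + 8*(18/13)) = -1108/39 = -28.41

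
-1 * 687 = -687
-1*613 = -613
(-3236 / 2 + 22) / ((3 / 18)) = -9576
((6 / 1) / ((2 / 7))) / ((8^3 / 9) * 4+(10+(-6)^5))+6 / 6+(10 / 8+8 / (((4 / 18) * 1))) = 5189841 / 135692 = 38.25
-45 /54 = -5 /6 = -0.83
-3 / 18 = -1 / 6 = -0.17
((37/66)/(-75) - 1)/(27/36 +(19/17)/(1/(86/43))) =-169558/502425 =-0.34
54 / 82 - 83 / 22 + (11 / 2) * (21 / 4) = 92945 / 3608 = 25.76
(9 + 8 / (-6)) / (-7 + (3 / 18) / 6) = -276 / 251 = -1.10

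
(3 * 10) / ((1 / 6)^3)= 6480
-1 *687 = -687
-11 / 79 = -0.14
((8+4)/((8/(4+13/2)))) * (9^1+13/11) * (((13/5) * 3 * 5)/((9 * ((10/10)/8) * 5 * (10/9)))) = 275184/275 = 1000.67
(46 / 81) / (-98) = -23 / 3969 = -0.01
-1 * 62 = -62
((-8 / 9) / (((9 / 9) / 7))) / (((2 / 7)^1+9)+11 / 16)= -0.62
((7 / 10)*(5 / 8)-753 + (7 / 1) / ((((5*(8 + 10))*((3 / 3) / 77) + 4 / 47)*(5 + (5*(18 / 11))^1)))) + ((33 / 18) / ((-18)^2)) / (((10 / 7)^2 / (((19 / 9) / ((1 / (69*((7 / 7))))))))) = -28847943113347 / 38375143200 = -751.74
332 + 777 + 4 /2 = 1111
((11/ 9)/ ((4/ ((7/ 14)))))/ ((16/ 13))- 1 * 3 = -3313/ 1152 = -2.88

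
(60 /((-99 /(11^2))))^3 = -10648000 /27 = -394370.37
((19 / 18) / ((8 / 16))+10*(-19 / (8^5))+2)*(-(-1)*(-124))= -18765943 / 36864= -509.06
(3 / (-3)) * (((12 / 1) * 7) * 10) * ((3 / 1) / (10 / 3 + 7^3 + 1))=-3780 / 521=-7.26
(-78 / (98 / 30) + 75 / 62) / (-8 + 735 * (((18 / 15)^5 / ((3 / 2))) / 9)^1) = -43040625 / 242043536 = -0.18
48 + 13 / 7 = 349 / 7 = 49.86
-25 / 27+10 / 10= 2 / 27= 0.07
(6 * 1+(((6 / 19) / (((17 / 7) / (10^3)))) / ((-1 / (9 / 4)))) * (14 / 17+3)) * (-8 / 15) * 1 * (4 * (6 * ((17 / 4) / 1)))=97752864 / 1615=60528.09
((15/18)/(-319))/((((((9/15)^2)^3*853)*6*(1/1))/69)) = -1796875/2380392036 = -0.00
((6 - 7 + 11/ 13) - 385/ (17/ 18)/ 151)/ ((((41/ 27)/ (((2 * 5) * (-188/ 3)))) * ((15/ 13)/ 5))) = 537063360/ 105247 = 5102.89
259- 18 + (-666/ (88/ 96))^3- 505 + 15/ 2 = -1020931753779/ 2662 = -383520568.66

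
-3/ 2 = -1.50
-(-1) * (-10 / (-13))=10 / 13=0.77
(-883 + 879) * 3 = -12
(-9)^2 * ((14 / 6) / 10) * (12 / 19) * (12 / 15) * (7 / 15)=10584 / 2375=4.46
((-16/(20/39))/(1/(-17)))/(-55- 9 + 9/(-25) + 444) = 13260/9491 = 1.40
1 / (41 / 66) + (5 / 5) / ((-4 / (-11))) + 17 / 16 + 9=9461 / 656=14.42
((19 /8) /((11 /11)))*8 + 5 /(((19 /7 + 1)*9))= 4481 /234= 19.15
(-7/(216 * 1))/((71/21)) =-49/5112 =-0.01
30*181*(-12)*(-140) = 9122400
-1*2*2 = -4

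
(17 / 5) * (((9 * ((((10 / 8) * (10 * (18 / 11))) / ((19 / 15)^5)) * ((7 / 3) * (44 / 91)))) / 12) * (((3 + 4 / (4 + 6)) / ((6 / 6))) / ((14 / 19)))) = 1975134375 / 23718422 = 83.27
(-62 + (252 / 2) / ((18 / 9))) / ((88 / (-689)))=-689 / 88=-7.83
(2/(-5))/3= -2/15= -0.13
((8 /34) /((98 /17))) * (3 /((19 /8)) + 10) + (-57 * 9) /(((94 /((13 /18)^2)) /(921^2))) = -845255313499 /350056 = -2414628.84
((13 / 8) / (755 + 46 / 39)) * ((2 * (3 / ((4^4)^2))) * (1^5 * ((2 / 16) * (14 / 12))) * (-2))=-0.00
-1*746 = -746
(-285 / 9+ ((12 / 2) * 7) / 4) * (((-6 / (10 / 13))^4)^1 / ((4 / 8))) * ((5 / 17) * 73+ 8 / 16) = -73157944743 / 21250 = -3442726.81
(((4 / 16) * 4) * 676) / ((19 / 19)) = 676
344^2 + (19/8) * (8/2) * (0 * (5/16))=118336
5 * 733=3665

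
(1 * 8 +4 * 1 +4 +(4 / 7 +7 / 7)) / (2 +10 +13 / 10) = 1230 / 931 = 1.32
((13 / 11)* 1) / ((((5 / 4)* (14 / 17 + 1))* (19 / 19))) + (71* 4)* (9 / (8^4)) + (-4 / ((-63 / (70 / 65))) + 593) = 121381024067 / 204272640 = 594.21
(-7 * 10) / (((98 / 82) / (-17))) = 6970 / 7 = 995.71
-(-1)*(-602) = -602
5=5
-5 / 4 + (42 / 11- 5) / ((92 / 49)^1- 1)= -4913 / 1892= -2.60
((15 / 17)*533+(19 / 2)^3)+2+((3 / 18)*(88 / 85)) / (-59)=160038623 / 120360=1329.67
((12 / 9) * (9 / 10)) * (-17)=-102 / 5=-20.40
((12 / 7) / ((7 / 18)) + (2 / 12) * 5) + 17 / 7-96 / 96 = 6.67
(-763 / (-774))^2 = 582169 / 599076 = 0.97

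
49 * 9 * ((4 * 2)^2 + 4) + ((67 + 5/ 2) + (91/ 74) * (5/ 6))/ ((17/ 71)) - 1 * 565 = 224308027/ 7548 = 29717.54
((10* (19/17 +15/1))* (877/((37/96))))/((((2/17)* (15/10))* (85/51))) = 46137216/37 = 1246951.78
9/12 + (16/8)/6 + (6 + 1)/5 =149/60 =2.48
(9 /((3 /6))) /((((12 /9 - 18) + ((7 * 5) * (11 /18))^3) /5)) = 104976 /11393885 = 0.01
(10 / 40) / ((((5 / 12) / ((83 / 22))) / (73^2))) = 1326921 / 110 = 12062.92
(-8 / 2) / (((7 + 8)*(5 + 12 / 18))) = -4 / 85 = -0.05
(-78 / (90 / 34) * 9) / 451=-1326 / 2255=-0.59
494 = 494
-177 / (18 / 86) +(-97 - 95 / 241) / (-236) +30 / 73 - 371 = -3786087748 / 3113961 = -1215.84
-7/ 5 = -1.40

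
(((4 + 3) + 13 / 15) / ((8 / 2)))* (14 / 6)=413 / 90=4.59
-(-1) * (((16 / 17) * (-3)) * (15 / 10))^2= 5184 / 289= 17.94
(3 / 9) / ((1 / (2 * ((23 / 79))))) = 46 / 237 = 0.19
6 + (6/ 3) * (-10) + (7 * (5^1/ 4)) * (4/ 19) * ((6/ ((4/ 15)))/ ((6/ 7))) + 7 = 3143/ 76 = 41.36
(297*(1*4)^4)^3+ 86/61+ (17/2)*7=53622748999589127/122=439530729504828.91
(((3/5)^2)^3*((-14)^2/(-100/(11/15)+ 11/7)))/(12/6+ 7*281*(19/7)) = -224532/17676734375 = -0.00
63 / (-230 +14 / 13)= -273 / 992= -0.28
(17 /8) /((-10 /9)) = -153 /80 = -1.91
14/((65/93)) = 1302/65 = 20.03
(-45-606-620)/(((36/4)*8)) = -1271/72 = -17.65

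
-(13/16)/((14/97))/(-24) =1261/5376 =0.23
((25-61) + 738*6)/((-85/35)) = -30744/17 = -1808.47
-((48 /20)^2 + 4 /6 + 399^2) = -159207.43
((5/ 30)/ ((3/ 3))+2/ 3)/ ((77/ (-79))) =-0.85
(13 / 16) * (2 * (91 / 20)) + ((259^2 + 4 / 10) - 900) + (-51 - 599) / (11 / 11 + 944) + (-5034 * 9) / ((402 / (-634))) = 278871377801 / 2026080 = 137640.85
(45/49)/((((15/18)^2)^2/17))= 198288/6125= 32.37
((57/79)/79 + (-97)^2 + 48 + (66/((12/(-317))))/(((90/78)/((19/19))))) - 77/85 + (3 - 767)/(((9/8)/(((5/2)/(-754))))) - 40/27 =85812003376763/10799613630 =7945.84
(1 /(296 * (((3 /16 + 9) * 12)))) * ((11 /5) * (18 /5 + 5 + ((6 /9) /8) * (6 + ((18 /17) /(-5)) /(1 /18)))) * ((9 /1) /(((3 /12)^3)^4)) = 89397.56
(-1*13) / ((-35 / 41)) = 533 / 35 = 15.23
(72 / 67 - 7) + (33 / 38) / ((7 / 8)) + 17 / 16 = -551825 / 142576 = -3.87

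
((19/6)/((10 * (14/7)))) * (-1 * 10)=-19/12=-1.58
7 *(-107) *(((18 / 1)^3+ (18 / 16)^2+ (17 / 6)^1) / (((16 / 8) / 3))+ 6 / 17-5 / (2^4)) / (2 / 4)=-14267787135 / 1088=-13113774.94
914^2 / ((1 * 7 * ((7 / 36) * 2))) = 15037128 / 49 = 306880.16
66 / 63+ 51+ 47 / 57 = 7032 / 133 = 52.87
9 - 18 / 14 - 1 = 47 / 7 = 6.71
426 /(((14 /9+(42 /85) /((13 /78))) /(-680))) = -110802600 /1729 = -64084.79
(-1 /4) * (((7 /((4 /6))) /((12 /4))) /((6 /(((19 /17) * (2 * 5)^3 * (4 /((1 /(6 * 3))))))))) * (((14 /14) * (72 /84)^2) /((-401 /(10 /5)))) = 2052000 /47719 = 43.00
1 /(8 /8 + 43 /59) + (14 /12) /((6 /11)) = 1663 /612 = 2.72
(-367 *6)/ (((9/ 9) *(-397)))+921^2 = 336753879/ 397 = 848246.55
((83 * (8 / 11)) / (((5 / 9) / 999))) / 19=5970024 / 1045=5712.94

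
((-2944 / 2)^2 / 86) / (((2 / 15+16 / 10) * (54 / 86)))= 2708480 / 117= 23149.40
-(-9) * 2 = 18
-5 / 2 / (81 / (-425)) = 2125 / 162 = 13.12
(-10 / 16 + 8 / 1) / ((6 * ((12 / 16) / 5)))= 8.19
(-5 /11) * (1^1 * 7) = -35 /11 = -3.18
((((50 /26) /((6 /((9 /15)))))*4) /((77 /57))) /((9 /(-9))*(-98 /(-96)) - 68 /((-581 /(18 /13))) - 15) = -454176 /12648911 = -0.04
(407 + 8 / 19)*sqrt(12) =15482*sqrt(3) / 19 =1411.35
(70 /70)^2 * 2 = 2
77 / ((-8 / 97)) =-7469 / 8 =-933.62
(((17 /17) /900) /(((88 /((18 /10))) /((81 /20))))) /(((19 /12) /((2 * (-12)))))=-729 /522500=-0.00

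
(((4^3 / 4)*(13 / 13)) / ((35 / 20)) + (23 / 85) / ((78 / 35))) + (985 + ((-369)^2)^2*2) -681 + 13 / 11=3785905010845459 / 102102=37079636156.45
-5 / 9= -0.56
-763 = -763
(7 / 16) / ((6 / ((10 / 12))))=35 / 576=0.06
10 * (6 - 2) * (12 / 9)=160 / 3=53.33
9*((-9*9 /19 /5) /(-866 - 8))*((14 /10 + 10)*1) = 2187 /21850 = 0.10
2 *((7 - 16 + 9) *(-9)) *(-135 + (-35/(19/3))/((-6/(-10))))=0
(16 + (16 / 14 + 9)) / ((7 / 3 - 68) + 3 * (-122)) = -549 / 9065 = -0.06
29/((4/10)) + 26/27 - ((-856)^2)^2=-28992710463617/54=-536902045622.54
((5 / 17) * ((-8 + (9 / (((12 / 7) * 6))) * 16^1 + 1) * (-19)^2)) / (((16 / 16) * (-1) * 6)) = -12635 / 102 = -123.87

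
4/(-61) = -4/61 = -0.07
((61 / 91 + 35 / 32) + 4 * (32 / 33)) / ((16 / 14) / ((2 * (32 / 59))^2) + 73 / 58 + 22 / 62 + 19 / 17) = 132597019696 / 86998836639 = 1.52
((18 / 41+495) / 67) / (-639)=-2257 / 195037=-0.01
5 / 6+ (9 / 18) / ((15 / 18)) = 43 / 30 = 1.43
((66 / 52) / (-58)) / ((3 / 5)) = -55 / 1508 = -0.04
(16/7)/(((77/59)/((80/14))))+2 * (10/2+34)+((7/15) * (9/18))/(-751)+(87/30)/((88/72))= 3841422764/42502845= 90.38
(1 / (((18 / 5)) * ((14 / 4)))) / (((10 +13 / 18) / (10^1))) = 100 / 1351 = 0.07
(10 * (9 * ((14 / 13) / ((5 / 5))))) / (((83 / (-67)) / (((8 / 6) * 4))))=-417.28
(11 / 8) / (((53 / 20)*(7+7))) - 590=-875505 / 1484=-589.96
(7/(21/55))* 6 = 110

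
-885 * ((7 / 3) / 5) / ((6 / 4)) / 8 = -413 / 12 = -34.42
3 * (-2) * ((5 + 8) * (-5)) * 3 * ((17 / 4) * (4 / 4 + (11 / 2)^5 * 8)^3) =41545828493970474375 / 128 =324576785109144331.05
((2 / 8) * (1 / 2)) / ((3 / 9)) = 3 / 8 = 0.38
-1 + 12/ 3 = 3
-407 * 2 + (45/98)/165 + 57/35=-4378667/5390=-812.37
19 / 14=1.36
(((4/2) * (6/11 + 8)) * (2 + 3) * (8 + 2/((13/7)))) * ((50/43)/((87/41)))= 227386000/534963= 425.05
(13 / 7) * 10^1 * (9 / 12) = 195 / 14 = 13.93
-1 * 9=-9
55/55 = 1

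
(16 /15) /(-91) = -16 /1365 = -0.01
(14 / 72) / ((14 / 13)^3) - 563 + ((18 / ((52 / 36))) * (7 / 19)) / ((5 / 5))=-1945883165 / 3485664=-558.25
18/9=2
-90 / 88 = -45 / 44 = -1.02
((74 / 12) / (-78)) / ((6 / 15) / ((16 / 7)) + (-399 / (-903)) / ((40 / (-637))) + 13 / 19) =151145 / 11809863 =0.01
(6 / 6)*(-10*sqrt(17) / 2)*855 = -4275*sqrt(17) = -17626.28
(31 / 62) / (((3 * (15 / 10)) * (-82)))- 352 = -259777 / 738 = -352.00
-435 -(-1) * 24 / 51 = -7387 / 17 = -434.53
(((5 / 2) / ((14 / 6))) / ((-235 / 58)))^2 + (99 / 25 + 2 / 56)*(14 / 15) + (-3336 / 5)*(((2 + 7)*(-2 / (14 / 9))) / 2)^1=313684677427 / 81180750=3864.03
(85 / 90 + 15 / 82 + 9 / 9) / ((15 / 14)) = 1.99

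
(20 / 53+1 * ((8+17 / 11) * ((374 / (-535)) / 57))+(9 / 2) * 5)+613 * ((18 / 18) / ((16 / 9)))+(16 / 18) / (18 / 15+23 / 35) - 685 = -63930470323 / 201706128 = -316.95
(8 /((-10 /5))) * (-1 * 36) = 144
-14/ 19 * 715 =-10010/ 19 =-526.84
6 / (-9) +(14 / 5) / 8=-19 / 60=-0.32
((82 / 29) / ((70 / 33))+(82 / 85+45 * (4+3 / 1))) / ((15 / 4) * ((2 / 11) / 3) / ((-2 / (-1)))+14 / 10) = 240898768 / 1149183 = 209.63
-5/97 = -0.05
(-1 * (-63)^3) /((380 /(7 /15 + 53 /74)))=109437237 /140600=778.36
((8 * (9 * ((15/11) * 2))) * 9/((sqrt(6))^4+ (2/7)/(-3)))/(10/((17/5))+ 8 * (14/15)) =26025300/5503069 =4.73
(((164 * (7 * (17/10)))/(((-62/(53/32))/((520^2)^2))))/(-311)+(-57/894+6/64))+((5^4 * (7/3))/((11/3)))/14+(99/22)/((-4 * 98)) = 303686224621648304575/24776907232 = 12256825348.62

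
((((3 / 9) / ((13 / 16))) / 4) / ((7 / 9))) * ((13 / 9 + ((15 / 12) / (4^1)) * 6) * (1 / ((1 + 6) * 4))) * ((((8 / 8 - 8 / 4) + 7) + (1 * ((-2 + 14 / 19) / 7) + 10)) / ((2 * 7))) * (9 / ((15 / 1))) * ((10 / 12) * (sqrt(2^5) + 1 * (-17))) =-0.10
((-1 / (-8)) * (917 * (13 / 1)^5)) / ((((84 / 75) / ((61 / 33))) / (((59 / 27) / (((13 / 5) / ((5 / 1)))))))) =8416016318125 / 28512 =295174534.17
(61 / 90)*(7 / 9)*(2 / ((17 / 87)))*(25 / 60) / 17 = 12383 / 93636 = 0.13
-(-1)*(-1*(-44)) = 44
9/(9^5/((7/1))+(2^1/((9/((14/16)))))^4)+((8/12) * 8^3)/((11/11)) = 101560291326208/297538985973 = 341.33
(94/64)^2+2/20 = 11557/5120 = 2.26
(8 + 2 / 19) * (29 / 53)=4466 / 1007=4.43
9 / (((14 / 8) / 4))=144 / 7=20.57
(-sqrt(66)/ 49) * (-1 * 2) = 0.33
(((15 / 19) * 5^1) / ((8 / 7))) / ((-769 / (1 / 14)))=-75 / 233776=-0.00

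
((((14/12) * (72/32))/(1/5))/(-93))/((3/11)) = -385/744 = -0.52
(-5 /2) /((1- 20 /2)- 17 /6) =15 /71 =0.21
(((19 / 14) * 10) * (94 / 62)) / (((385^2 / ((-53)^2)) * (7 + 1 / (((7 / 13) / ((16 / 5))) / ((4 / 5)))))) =12542185 / 378074543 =0.03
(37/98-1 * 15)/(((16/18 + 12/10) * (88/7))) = -64485/115808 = -0.56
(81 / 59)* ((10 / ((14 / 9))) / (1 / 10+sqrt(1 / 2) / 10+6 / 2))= 2259900 / 793373 -36450* sqrt(2) / 793373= 2.78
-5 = -5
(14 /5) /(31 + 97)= 7 /320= 0.02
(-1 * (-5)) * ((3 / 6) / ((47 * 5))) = 1 / 94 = 0.01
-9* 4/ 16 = -9/ 4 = -2.25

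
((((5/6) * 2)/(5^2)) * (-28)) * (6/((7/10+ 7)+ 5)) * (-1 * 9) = 1008/127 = 7.94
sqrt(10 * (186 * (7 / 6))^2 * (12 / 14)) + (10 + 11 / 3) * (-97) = -3977 / 3 + 62 * sqrt(105) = -690.36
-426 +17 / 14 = -5947 / 14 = -424.79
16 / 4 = 4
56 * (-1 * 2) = -112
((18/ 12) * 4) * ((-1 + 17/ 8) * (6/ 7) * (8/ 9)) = 36/ 7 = 5.14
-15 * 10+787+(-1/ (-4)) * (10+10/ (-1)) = 637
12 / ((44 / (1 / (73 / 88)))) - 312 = -311.67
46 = 46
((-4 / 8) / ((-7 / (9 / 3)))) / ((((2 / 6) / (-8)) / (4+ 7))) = -396 / 7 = -56.57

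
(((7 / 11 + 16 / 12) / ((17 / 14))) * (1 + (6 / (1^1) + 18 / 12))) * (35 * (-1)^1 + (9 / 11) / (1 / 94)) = 209755 / 363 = 577.84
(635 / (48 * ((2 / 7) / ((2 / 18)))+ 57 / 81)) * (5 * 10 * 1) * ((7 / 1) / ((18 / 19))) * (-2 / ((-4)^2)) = -44338875 / 187688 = -236.24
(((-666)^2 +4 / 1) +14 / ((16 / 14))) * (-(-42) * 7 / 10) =260820483 / 20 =13041024.15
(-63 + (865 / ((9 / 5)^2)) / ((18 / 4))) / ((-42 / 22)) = 29447 / 15309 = 1.92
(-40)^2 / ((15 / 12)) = 1280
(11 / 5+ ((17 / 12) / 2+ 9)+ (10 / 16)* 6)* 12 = 187.90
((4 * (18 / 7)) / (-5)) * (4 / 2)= -144 / 35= -4.11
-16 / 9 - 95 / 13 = -1063 / 117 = -9.09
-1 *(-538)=538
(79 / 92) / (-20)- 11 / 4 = -5139 / 1840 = -2.79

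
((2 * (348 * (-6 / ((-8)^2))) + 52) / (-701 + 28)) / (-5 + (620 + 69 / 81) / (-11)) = -15741 / 49123616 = -0.00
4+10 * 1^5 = 14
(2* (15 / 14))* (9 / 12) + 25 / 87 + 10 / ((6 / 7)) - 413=-973033 / 2436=-399.44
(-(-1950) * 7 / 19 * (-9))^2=15092122500 / 361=41806433.52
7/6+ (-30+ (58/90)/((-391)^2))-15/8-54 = -4662105863/55037160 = -84.71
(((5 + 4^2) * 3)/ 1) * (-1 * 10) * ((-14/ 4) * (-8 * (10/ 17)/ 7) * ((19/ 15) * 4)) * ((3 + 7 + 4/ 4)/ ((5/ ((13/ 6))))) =-35800.47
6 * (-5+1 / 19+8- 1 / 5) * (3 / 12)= 813 / 190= 4.28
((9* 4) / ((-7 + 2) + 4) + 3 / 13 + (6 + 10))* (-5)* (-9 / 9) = -1285 / 13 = -98.85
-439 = -439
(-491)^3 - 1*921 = -118371692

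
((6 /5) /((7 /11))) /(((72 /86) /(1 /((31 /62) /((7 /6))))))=473 /90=5.26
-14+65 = 51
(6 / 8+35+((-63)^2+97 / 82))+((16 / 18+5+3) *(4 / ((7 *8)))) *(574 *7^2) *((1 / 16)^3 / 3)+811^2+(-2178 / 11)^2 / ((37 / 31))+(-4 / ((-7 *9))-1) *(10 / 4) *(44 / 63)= 1070593884285115 / 1541369088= 694573.35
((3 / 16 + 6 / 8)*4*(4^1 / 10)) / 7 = 0.21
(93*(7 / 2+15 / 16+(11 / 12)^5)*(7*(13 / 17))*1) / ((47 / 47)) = 3569250503 / 1410048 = 2531.30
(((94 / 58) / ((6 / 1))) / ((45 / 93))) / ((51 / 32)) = 23312 / 66555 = 0.35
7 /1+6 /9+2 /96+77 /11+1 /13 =3071 /208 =14.76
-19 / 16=-1.19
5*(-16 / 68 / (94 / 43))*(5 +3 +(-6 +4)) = -2580 / 799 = -3.23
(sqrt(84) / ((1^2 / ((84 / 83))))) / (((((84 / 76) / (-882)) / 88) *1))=-11797632 *sqrt(21) / 83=-651367.97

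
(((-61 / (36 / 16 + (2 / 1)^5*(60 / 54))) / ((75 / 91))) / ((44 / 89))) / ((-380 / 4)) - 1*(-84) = 2988196617 / 35556125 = 84.04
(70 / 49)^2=100 / 49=2.04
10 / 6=5 / 3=1.67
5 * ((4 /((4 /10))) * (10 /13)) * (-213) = -106500 /13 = -8192.31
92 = 92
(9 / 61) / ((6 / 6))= 0.15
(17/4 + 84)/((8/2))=353/16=22.06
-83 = -83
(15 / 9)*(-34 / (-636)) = 85 / 954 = 0.09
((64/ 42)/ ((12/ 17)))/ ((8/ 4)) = 1.08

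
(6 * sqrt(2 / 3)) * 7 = 14 * sqrt(6) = 34.29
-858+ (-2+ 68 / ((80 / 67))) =-16061 / 20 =-803.05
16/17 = 0.94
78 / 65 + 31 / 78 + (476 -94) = 149603 / 390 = 383.60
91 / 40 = 2.28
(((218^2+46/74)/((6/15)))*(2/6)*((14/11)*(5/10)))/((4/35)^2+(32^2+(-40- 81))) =25130623875/900439474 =27.91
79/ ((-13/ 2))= -158/ 13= -12.15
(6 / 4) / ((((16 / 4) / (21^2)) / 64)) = 10584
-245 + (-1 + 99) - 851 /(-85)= -11644 /85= -136.99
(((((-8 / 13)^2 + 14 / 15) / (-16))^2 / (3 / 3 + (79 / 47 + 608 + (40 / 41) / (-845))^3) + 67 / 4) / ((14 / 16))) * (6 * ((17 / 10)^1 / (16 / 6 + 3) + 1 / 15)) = 20767319555201122952671693757093 / 493118171255598178345297578000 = 42.11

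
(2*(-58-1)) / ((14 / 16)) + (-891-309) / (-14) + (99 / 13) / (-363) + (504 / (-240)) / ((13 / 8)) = -252533 / 5005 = -50.46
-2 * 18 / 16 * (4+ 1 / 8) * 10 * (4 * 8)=-2970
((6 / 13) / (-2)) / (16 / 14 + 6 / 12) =-0.14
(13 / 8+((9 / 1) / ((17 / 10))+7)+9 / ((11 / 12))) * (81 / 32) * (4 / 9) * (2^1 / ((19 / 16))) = 44.98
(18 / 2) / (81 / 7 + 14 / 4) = 126 / 211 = 0.60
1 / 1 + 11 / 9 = 20 / 9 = 2.22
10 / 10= 1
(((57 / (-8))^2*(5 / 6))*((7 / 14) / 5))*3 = 3249 / 256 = 12.69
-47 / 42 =-1.12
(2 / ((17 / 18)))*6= 12.71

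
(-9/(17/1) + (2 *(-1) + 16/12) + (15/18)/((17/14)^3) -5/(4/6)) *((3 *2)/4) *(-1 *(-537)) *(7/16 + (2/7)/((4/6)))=-12637989447/2201024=-5741.87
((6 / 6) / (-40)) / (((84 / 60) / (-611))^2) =-1866605 / 392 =-4761.75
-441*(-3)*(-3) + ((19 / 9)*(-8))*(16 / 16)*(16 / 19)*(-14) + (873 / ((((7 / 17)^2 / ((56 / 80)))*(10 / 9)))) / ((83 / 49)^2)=-2639.33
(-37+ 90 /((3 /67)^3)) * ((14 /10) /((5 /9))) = 63157899 /25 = 2526315.96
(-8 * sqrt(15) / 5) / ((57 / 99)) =-264 * sqrt(15) / 95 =-10.76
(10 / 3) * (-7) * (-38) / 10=266 / 3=88.67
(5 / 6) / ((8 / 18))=15 / 8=1.88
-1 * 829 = -829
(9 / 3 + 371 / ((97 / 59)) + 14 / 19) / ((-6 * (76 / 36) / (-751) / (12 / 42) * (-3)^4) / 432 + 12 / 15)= 8466834080 / 29935849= 282.83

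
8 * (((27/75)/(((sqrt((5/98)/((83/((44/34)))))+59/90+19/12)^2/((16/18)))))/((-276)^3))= -37270604257933872/1533599735408311359395567+3370310536320 * sqrt(77605)/1533599735408311359395567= -0.00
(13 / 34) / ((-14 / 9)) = -117 / 476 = -0.25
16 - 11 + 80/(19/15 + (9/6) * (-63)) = 11585/2797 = 4.14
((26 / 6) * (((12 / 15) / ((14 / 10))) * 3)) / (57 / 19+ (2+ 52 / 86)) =2236 / 1687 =1.33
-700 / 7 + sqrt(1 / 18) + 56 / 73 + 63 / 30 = -70907 / 730 + sqrt(2) / 6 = -96.90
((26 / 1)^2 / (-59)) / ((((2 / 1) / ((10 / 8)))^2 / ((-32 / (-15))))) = -1690 / 177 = -9.55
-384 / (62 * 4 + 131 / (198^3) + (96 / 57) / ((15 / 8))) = -283172060160 / 183544358749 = -1.54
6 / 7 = 0.86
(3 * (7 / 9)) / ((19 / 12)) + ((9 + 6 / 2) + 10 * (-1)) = 66 / 19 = 3.47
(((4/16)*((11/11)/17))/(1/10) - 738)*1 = -25087/34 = -737.85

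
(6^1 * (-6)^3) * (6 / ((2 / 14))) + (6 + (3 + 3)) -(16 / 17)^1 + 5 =-925071 / 17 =-54415.94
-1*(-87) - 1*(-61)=148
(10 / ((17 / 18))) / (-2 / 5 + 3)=900 / 221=4.07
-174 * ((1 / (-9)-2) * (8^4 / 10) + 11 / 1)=2228186 / 15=148545.73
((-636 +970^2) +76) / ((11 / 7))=6582380 / 11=598398.18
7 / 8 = 0.88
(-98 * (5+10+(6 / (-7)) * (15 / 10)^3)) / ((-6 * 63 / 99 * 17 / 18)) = 11187 / 34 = 329.03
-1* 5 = -5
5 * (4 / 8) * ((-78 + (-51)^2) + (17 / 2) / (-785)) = 6307.47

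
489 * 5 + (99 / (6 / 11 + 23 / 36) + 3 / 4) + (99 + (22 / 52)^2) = 208339093 / 79261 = 2628.52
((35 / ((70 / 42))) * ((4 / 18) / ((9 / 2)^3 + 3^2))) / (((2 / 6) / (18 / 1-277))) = -29008 / 801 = -36.21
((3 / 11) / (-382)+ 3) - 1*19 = -67235 / 4202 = -16.00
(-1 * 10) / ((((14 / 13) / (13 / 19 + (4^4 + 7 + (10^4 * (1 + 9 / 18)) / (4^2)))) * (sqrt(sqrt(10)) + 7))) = -48459775 / 30286 - 988975 * sqrt(10) / 30286 + 988975 * 10^(3 / 4) / 212002 + 6922825 * 10^(1 / 4) / 30286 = -1270.62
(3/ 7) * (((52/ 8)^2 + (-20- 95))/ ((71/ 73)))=-63729/ 1988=-32.06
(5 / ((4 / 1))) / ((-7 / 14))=-5 / 2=-2.50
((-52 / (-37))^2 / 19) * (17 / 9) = 45968 / 234099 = 0.20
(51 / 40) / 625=51 / 25000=0.00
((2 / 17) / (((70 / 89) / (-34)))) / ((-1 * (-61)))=-178 / 2135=-0.08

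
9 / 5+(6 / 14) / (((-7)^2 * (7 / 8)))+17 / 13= 486562 / 156065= 3.12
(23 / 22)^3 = 12167 / 10648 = 1.14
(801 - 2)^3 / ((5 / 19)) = 9691565581 / 5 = 1938313116.20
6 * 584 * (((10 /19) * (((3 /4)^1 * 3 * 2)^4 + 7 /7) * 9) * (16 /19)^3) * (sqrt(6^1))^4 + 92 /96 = 458762762697863 /3127704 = 146677167.24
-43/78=-0.55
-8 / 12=-2 / 3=-0.67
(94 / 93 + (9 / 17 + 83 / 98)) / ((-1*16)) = -369853 / 2479008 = -0.15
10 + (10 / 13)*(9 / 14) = 955 / 91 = 10.49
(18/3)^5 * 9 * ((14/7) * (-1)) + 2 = -139966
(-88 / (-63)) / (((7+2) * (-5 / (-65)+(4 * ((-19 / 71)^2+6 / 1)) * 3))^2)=377922519832 / 116582360054227767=0.00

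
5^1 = 5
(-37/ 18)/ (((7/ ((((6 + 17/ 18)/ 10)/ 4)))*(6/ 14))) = -925/ 7776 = -0.12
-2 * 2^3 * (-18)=288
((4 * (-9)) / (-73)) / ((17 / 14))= 504 / 1241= 0.41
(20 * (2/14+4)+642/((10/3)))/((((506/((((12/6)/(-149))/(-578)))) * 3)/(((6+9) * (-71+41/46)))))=-31092225/7016014852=-0.00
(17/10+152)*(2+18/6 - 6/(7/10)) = -7685/14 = -548.93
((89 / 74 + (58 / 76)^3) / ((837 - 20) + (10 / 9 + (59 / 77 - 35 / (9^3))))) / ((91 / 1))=26817115743 / 1213130473536904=0.00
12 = 12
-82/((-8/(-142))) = -2911/2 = -1455.50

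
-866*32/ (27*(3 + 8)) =-27712/ 297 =-93.31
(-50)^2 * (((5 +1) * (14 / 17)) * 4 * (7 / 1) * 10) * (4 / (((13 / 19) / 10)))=44688000000 / 221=202208144.80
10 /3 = 3.33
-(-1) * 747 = 747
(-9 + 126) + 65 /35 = 832 /7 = 118.86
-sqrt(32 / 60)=-2*sqrt(30) / 15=-0.73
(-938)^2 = 879844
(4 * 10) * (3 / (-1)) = -120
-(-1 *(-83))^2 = -6889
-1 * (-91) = 91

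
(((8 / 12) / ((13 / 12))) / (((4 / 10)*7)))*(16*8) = 2560 / 91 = 28.13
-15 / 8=-1.88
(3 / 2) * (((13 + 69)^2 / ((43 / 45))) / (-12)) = -75645 / 86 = -879.59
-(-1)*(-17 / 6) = -17 / 6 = -2.83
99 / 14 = 7.07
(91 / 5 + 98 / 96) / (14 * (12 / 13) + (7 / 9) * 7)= 25701 / 24560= 1.05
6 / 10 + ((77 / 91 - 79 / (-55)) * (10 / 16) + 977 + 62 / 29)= 20344446 / 20735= 981.16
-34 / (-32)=17 / 16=1.06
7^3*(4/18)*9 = 686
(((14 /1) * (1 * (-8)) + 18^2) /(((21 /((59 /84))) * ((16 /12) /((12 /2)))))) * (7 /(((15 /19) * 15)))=18.86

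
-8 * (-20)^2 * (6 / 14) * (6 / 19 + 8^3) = -93446400 / 133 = -702604.51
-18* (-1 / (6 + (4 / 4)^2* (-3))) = 6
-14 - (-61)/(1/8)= 474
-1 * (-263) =263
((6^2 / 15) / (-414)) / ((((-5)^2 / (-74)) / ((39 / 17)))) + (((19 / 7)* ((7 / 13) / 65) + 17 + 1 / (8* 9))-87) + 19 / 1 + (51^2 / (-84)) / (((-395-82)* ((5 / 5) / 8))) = -11121234778103 / 220637781000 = -50.40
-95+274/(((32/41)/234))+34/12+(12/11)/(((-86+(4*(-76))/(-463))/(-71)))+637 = 431321242973/5215848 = 82694.37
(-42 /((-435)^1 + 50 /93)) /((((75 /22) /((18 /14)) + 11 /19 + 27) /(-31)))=-151841844 /1531713145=-0.10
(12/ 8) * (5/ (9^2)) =5/ 54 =0.09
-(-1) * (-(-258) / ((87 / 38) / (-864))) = -2823552 / 29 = -97363.86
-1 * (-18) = 18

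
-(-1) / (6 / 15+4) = 0.23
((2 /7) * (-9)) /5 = -18 /35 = -0.51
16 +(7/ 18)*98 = 54.11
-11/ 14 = -0.79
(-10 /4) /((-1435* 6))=1 /3444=0.00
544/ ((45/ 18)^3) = 4352/ 125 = 34.82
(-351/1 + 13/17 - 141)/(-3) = 8351/51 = 163.75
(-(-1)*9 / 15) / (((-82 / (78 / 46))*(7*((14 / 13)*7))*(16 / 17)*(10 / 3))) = -77571 / 1035036800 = -0.00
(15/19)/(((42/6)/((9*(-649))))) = -87615/133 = -658.76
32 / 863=0.04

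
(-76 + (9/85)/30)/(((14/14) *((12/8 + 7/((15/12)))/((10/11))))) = -9.73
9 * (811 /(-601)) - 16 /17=-133699 /10217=-13.09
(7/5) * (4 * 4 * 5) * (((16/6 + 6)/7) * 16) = 6656/3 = 2218.67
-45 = -45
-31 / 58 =-0.53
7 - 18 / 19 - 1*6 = 0.05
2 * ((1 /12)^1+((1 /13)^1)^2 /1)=181 /1014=0.18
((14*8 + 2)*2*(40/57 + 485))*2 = 221480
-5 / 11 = -0.45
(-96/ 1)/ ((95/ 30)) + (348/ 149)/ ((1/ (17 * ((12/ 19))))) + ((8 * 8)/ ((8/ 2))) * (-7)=-331904/ 2831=-117.24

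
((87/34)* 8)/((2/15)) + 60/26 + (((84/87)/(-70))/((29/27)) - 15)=130868691/929305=140.82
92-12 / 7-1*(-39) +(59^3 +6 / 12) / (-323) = -2290683 / 4522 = -506.56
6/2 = 3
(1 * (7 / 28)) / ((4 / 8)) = 1 / 2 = 0.50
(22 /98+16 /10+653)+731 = 339527 /245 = 1385.82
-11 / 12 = -0.92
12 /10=6 /5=1.20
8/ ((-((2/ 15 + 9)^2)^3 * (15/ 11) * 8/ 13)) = -108590625/ 6611856250609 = -0.00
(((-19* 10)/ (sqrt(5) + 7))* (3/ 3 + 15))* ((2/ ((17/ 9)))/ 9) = -10640/ 187 + 1520* sqrt(5)/ 187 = -38.72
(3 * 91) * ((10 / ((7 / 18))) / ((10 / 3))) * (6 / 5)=2527.20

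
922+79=1001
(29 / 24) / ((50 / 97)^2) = 272861 / 60000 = 4.55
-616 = -616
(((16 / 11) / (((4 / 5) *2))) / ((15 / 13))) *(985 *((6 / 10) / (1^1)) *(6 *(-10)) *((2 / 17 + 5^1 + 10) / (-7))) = 60337.08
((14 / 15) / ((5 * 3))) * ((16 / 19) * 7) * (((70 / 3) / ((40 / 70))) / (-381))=-38416 / 977265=-0.04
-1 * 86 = -86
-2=-2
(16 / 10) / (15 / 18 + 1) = 48 / 55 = 0.87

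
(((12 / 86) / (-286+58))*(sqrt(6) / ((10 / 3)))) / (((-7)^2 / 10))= -3*sqrt(6) / 80066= -0.00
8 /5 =1.60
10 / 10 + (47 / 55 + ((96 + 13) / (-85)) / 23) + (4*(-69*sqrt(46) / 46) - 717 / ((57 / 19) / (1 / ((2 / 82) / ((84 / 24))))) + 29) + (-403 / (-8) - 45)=-5894146521 / 172040 - 6*sqrt(46)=-34301.02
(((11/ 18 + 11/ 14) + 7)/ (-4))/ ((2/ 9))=-529/ 56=-9.45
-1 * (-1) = 1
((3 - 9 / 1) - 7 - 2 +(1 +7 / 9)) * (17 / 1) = -2023 / 9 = -224.78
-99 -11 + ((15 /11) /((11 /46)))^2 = -1134410 /14641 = -77.48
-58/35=-1.66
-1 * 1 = -1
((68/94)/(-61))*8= -272/2867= -0.09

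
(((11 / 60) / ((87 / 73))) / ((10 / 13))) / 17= 10439 / 887400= 0.01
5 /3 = 1.67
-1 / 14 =-0.07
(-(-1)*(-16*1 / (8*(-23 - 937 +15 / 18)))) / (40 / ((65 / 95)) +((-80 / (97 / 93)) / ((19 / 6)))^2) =132469311 / 40985582105050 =0.00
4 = 4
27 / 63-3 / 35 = 0.34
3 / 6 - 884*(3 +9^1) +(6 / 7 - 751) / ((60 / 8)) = -2248579 / 210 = -10707.52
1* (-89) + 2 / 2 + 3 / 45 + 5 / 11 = -14434 / 165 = -87.48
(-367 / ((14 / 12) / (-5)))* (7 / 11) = 11010 / 11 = 1000.91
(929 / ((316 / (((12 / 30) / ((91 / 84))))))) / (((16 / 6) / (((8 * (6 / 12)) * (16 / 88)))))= 16722 / 56485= 0.30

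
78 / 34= 39 / 17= 2.29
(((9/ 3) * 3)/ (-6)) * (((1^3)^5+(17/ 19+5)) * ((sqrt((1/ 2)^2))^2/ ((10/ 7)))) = -2751/ 1520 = -1.81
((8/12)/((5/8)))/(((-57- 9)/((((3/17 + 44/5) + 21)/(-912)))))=0.00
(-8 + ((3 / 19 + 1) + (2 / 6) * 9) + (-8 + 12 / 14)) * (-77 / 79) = 16071 / 1501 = 10.71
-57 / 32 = -1.78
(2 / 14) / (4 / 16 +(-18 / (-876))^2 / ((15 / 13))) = 26645 / 46697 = 0.57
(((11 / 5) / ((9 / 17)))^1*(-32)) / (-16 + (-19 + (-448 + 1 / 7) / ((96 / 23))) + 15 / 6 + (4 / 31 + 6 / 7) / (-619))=25721242624 / 27040967235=0.95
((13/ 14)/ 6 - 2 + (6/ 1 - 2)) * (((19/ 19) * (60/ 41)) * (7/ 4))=905/ 164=5.52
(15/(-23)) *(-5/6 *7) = 175/46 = 3.80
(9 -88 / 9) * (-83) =581 / 9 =64.56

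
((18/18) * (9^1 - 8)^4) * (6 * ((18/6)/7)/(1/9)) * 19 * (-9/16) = -13851/56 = -247.34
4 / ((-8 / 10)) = -5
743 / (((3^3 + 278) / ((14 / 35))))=1486 / 1525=0.97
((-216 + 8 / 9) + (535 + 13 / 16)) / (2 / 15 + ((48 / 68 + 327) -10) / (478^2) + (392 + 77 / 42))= 224221916585 / 275447116572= 0.81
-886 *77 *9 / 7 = -87714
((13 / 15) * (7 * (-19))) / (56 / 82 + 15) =-70889 / 9645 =-7.35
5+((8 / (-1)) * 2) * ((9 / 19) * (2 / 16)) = 4.05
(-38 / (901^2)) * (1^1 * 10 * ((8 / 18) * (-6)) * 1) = 3040 / 2435403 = 0.00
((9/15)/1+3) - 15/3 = -1.40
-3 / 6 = -1 / 2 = -0.50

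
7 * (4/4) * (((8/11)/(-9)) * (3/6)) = -28/99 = -0.28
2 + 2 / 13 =28 / 13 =2.15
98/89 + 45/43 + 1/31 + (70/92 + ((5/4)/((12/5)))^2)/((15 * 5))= 2.19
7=7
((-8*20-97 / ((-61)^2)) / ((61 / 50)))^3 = -26391327020738624125000 / 11694146092834141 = -2256798.13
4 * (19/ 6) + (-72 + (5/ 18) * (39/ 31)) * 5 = -64279/ 186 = -345.59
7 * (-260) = -1820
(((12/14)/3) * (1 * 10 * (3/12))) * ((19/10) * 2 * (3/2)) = 57/14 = 4.07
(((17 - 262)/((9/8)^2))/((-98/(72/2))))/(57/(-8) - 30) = -5120/2673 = -1.92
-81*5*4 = -1620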